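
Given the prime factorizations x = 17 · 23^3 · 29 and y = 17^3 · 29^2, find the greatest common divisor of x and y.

min exponent per shared prime: 17 · 29 = 493

493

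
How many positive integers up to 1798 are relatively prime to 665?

Prime factors of 665: 5, 7, 19. Count integers ≤ 1798 divisible by none of them.
By inclusion–exclusion: 1798 − ⌊1798/5⌋ − ⌊1798/7⌋ − ⌊1798/19⌋ + ⌊1798/35⌋ + ⌊1798/95⌋ + ⌊1798/133⌋ − ⌊1798/665⌋ = 1169.

1169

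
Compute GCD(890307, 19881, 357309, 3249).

gcd(890307, 19881): 890307 = 44·19881 + 15543; 19881 = 1·15543 + 4338; 15543 = 3·4338 + 2529; 4338 = 1·2529 + 1809; 2529 = 1·1809 + 720; 1809 = 2·720 + 369; 720 = 1·369 + 351; 369 = 1·351 + 18; 351 = 19·18 + 9; 18 = 2·9 + 0 → 9
gcd(9, 357309): 357309 = 39701·9 + 0 → 9
gcd(9, 3249): 3249 = 361·9 + 0 → 9

9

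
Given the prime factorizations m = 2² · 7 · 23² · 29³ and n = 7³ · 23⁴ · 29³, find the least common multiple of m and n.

max exponent per prime: 2² · 7³ · 23⁴ · 29³ = 9363957828428

9363957828428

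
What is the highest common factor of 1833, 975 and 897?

gcd(1833, 975): 1833 = 1·975 + 858; 975 = 1·858 + 117; 858 = 7·117 + 39; 117 = 3·39 + 0 → 39
gcd(39, 897): 897 = 23·39 + 0 → 39

39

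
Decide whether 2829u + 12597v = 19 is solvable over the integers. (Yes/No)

No

By Bézout, 2829u + 12597v = 19 has integer solutions iff gcd(2829, 12597) | 19.
Euclid: 12597 = 4·2829 + 1281; 2829 = 2·1281 + 267; 1281 = 4·267 + 213; 267 = 1·213 + 54; 213 = 3·54 + 51; 54 = 1·51 + 3; 51 = 17·3 + 0. gcd = 3; 19 mod 3 = 1. No.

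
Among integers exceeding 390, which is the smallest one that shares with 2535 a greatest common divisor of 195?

585

2535 = 195·13. Any k with gcd(k, 2535) = 195 is a multiple of 195, say 195s, with s coprime to 13.
Need s > 390/195, so s ≥ 3. First s ≥ 3 with gcd(s, 13) = 1 is s = 3. Thus k = 195·3 = 585.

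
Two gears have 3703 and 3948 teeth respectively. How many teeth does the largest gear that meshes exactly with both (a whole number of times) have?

7

3703 = 7 · 23²
3948 = 2² · 3 · 7 · 47
Common: 7 = 7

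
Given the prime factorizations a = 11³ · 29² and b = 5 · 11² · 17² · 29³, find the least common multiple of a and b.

46907241755

max exponent per prime: 5 · 11³ · 17² · 29³ = 46907241755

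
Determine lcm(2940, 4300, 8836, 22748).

168953376900

lcm(2940, 4300) = 2940·4300/gcd = 12642000/20 = 632100
lcm(632100, 8836) = 632100·8836/gcd = 5585235600/4 = 1396308900
lcm(1396308900, 22748) = 1396308900·22748/gcd = 31763234857200/188 = 168953376900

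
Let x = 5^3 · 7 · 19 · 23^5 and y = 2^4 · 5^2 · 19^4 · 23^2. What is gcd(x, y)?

251275

min exponent per shared prime: 5^2 · 19 · 23^2 = 251275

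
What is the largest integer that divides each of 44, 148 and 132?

44 = 2² · 11; 148 = 2² · 37; 132 = 2² · 3 · 11
gcd takes min exponent of each prime: 2² = 4

4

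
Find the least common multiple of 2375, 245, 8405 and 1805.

lcm(2375, 245) = 2375·245/gcd = 581875/5 = 116375
lcm(116375, 8405) = 116375·8405/gcd = 978131875/5 = 195626375
lcm(195626375, 1805) = 195626375·1805/gcd = 353105606875/95 = 3716901125

3716901125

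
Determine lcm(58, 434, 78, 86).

21106722

lcm(58, 434) = 58·434/gcd = 25172/2 = 12586
lcm(12586, 78) = 12586·78/gcd = 981708/2 = 490854
lcm(490854, 86) = 490854·86/gcd = 42213444/2 = 21106722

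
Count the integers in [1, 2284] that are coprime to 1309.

1309 = 7·11·17. Inclusion–exclusion on these primes:
2284 − ⌊2284/7⌋ − ⌊2284/11⌋ − ⌊2284/17⌋ + ⌊2284/77⌋ + ⌊2284/119⌋ + ⌊2284/187⌋ − ⌊2284/1309⌋ = 1676

1676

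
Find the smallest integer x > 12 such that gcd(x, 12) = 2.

14

12 = 2·6. Any x with gcd(x, 12) = 2 is a multiple of 2, say 2s, with s coprime to 6.
Need s > 12/2, so s ≥ 7. First s ≥ 7 with gcd(s, 6) = 1 is s = 7. Thus x = 2·7 = 14.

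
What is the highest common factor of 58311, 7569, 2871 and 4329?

9

58311 = 3² · 11 · 19 · 31; 7569 = 3² · 29²; 2871 = 3² · 11 · 29; 4329 = 3² · 13 · 37
gcd takes min exponent of each prime: 3² = 9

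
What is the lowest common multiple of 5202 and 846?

5202 = 2 · 3² · 17²; 846 = 2 · 3² · 47
max exponents: 2 · 3² · 17² · 47 = 244494

244494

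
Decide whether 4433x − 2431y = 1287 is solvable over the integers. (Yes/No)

Yes

gcd(4433, 2431): 4433 = 1·2431 + 2002; 2431 = 1·2002 + 429; 2002 = 4·429 + 286; 429 = 1·286 + 143; 286 = 2·143 + 0 → 143
143 divides 1287, so a solution exists.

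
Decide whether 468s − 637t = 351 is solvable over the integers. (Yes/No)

Yes

gcd(468, 637): 637 = 1·468 + 169; 468 = 2·169 + 130; 169 = 1·130 + 39; 130 = 3·39 + 13; 39 = 3·13 + 0 → 13
13 divides 351, so a solution exists.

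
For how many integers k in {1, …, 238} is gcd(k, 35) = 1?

163

35 = 5·7. Inclusion–exclusion on these primes:
238 − ⌊238/5⌋ − ⌊238/7⌋ + ⌊238/35⌋ = 163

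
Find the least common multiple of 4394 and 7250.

gcd first: 7250 = 1·4394 + 2856; 4394 = 1·2856 + 1538; 2856 = 1·1538 + 1318; 1538 = 1·1318 + 220; 1318 = 5·220 + 218; 220 = 1·218 + 2; 218 = 109·2 + 0 → gcd = 2
lcm = 4394·7250/gcd = 31856500/2 = 15928250

15928250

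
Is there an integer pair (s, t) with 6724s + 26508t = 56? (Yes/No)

gcd(6724, 26508): 26508 = 3·6724 + 6336; 6724 = 1·6336 + 388; 6336 = 16·388 + 128; 388 = 3·128 + 4; 128 = 32·4 + 0 → 4
4 divides 56, so a solution exists.

Yes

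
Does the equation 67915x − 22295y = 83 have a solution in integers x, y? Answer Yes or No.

By Bézout, 67915x − 22295y = 83 has integer solutions iff gcd(67915, 22295) | 83.
Euclid: 67915 = 3·22295 + 1030; 22295 = 21·1030 + 665; 1030 = 1·665 + 365; 665 = 1·365 + 300; 365 = 1·300 + 65; 300 = 4·65 + 40; 65 = 1·40 + 25; 40 = 1·25 + 15; 25 = 1·15 + 10; 15 = 1·10 + 5; 10 = 2·5 + 0. gcd = 5; 83 mod 5 = 3. No.

No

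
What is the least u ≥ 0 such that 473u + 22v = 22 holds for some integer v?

0

Euclid: 473 = 21·22 + 11; 22 = 2·11 + 0 → gcd = 11; 22 = 11·2.
Back-substitution yields 473·(1) + 22·(-21) = 11, so one solution is u = 1·2 = 2, v = -21·2 = -42.
Solutions in u differ by 22/11 = 2; the one in [0, 2) is 2 mod 2 = 0.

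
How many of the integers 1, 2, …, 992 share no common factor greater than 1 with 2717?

Prime factors of 2717: 11, 13, 19. Count integers ≤ 992 divisible by none of them.
By inclusion–exclusion: 992 − ⌊992/11⌋ − ⌊992/13⌋ − ⌊992/19⌋ + ⌊992/143⌋ + ⌊992/209⌋ + ⌊992/247⌋ − ⌊992/2717⌋ = 788.

788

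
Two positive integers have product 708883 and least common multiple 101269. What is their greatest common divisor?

From gcd × lcm = uv: gcd = 708883 / 101269 = 7.

7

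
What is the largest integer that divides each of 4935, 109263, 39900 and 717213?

21

4935 = 3 · 5 · 7 · 47; 109263 = 3 · 7 · 11² · 43; 39900 = 2² · 3 · 5² · 7 · 19; 717213 = 3 · 7³ · 17 · 41
gcd takes min exponent of each prime: 3 · 7 = 21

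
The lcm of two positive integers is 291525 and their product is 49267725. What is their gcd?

169

From gcd × lcm = mn: gcd = 49267725 / 291525 = 169.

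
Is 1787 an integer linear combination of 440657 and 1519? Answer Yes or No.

By Bézout, 440657x − 1519y = 1787 has integer solutions iff gcd(440657, 1519) | 1787.
Euclid: 440657 = 290·1519 + 147; 1519 = 10·147 + 49; 147 = 3·49 + 0. gcd = 49; 1787 mod 49 = 23. No.

No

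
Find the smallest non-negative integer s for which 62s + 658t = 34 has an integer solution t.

43

gcd(62, 658) = 2 (Euclid: 658 = 10·62 + 38; 62 = 1·38 + 24; 38 = 1·24 + 14; 24 = 1·14 + 10; 14 = 1·10 + 4; 10 = 2·4 + 2; 4 = 2·2 + 0), and 2 | 34.
Extended Euclid: 62·(138) + 658·(-13) = 2. Scale by 17: s₀ = 2346.
General solution s = s₀ + 329k; reducing mod 329 gives s = 43 (and t = -4).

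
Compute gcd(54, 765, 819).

9

54 = 2 · 3³; 765 = 3² · 5 · 17; 819 = 3² · 7 · 13
gcd takes min exponent of each prime: 3² = 9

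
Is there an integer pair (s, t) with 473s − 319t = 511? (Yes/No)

No

By Bézout, 473s − 319t = 511 has integer solutions iff gcd(473, 319) | 511.
Euclid: 473 = 1·319 + 154; 319 = 2·154 + 11; 154 = 14·11 + 0. gcd = 11; 511 mod 11 = 5. No.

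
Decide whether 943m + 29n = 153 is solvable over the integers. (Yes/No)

Yes

gcd(943, 29): 943 = 32·29 + 15; 29 = 1·15 + 14; 15 = 1·14 + 1; 14 = 14·1 + 0 → 1
1 divides 153, so a solution exists.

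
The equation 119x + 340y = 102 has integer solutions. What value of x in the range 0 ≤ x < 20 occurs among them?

18

Reduce mod 340: 119x ≡ 102 (mod 340). With g = gcd(119, 340) = 17 dividing 102, divide through: 7x ≡ 6 (mod 20).
Since gcd(7, 20) = 1, x ≡ 6·(7)⁻¹ ≡ 18 (mod 20). Smallest non-negative: 18.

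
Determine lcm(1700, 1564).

gcd first: 1700 = 1·1564 + 136; 1564 = 11·136 + 68; 136 = 2·68 + 0 → gcd = 68
lcm = 1700·1564/gcd = 2658800/68 = 39100

39100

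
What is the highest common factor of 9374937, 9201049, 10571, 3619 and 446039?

11

gcd(9374937, 9201049): 9374937 = 1·9201049 + 173888; 9201049 = 52·173888 + 158873; 173888 = 1·158873 + 15015; 158873 = 10·15015 + 8723; 15015 = 1·8723 + 6292; 8723 = 1·6292 + 2431; 6292 = 2·2431 + 1430; 2431 = 1·1430 + 1001; 1430 = 1·1001 + 429; 1001 = 2·429 + 143; 429 = 3·143 + 0 → 143
gcd(143, 10571): 10571 = 73·143 + 132; 143 = 1·132 + 11; 132 = 12·11 + 0 → 11
gcd(11, 3619): 3619 = 329·11 + 0 → 11
gcd(11, 446039): 446039 = 40549·11 + 0 → 11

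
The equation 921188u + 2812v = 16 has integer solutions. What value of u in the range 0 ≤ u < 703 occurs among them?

Euclid: 921188 = 327·2812 + 1664; 2812 = 1·1664 + 1148; 1664 = 1·1148 + 516; 1148 = 2·516 + 116; 516 = 4·116 + 52; 116 = 2·52 + 12; 52 = 4·12 + 4; 12 = 3·4 + 0 → gcd = 4; 16 = 4·4.
Back-substitution yields 921188·(218) + 2812·(-71415) = 4, so one solution is u = 218·4 = 872, v = -71415·4 = -285660.
Solutions in u differ by 2812/4 = 703; the one in [0, 703) is 872 mod 703 = 169.

169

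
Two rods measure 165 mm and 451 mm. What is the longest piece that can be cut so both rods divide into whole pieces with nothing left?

11

165 = 3 · 5 · 11
451 = 11 · 41
Common: 11 = 11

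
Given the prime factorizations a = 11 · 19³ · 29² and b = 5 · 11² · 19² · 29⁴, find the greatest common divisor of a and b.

3339611

min exponent per shared prime: 11 · 19² · 29² = 3339611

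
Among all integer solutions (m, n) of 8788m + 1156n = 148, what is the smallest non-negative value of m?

158

gcd(8788, 1156) = 4 (Euclid: 8788 = 7·1156 + 696; 1156 = 1·696 + 460; 696 = 1·460 + 236; 460 = 1·236 + 224; 236 = 1·224 + 12; 224 = 18·12 + 8; 12 = 1·8 + 4; 8 = 2·4 + 0), and 4 | 148.
Extended Euclid: 8788·(98) + 1156·(-745) = 4. Scale by 37: m₀ = 3626.
General solution m = m₀ + 289t; reducing mod 289 gives m = 158 (and n = -1201).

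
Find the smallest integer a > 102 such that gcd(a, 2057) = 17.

gcd(a, 2057) = 17 forces 17 | a; write a = 17s. Then gcd(17s, 17·121) = 17·gcd(s, 121), so need gcd(s, 121) = 1.
17s > 102 gives s ≥ 7. The least s ≥ 7 coprime to 121 is 7, so a = 17·7 = 119.

119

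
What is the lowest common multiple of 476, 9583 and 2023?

476 = 2² · 7 · 17; 9583 = 7 · 37²; 2023 = 7 · 17²
lcm takes max exponent of each prime: 2² · 7 · 17² · 37² = 11077948

11077948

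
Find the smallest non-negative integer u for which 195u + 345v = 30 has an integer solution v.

9

Reduce mod 345: 195u ≡ 30 (mod 345). With g = gcd(195, 345) = 15 dividing 30, divide through: 13u ≡ 2 (mod 23).
Since gcd(13, 23) = 1, u ≡ 2·(13)⁻¹ ≡ 9 (mod 23). Smallest non-negative: 9.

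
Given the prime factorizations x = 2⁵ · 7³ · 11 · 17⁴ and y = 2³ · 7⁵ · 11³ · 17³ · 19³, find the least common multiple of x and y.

max exponent per prime: 2⁵ · 7⁵ · 11³ · 17⁴ · 19³ = 410085791465058016

410085791465058016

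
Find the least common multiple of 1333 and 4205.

5605265

1333 = 31 · 43; 4205 = 5 · 29²
max exponents: 5 · 29² · 31 · 43 = 5605265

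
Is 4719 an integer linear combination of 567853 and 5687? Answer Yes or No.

Yes

By Bézout, 567853m − 5687n = 4719 has integer solutions iff gcd(567853, 5687) | 4719.
Euclid: 567853 = 99·5687 + 4840; 5687 = 1·4840 + 847; 4840 = 5·847 + 605; 847 = 1·605 + 242; 605 = 2·242 + 121; 242 = 2·121 + 0. gcd = 121; 4719 mod 121 = 0. Yes.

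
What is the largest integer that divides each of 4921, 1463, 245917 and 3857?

gcd(4921, 1463): 4921 = 3·1463 + 532; 1463 = 2·532 + 399; 532 = 1·399 + 133; 399 = 3·133 + 0 → 133
gcd(133, 245917): 245917 = 1849·133 + 0 → 133
gcd(133, 3857): 3857 = 29·133 + 0 → 133

133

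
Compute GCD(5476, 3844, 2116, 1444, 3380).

gcd(5476, 3844): 5476 = 1·3844 + 1632; 3844 = 2·1632 + 580; 1632 = 2·580 + 472; 580 = 1·472 + 108; 472 = 4·108 + 40; 108 = 2·40 + 28; 40 = 1·28 + 12; 28 = 2·12 + 4; 12 = 3·4 + 0 → 4
gcd(4, 2116): 2116 = 529·4 + 0 → 4
gcd(4, 1444): 1444 = 361·4 + 0 → 4
gcd(4, 3380): 3380 = 845·4 + 0 → 4

4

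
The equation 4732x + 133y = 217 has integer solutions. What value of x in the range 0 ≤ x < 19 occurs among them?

8

Euclid: 4732 = 35·133 + 77; 133 = 1·77 + 56; 77 = 1·56 + 21; 56 = 2·21 + 14; 21 = 1·14 + 7; 14 = 2·7 + 0 → gcd = 7; 217 = 7·31.
Back-substitution yields 4732·(7) + 133·(-249) = 7, so one solution is x = 7·31 = 217, y = -249·31 = -7719.
Solutions in x differ by 133/7 = 19; the one in [0, 19) is 217 mod 19 = 8.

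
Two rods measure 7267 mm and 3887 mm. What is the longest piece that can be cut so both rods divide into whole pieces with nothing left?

169

Euclid: 7267 = 1·3887 + 3380; 3887 = 1·3380 + 507; 3380 = 6·507 + 338; 507 = 1·338 + 169; 338 = 2·169 + 0. Last nonzero remainder: 169.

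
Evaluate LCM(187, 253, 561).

lcm(187, 253) = 187·253/gcd = 47311/11 = 4301
lcm(4301, 561) = 4301·561/gcd = 2412861/187 = 12903

12903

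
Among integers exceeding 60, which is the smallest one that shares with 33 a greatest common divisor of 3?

63

Multiples of 3 above 60: 3·21, 3·22, … . Need the cofactor coprime to 33/3 = 11.
Checking s = 21, 22, … the first with gcd(s, 11) = 1 is s = 21, giving 63.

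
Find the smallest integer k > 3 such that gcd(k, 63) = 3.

6

63 = 3·21. Any k with gcd(k, 63) = 3 is a multiple of 3, say 3s, with s coprime to 21.
Need s > 3/3, so s ≥ 2. First s ≥ 2 with gcd(s, 21) = 1 is s = 2. Thus k = 3·2 = 6.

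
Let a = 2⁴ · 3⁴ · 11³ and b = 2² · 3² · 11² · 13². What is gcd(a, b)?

min exponent per shared prime: 2² · 3² · 11² = 4356

4356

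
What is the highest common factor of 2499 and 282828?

147

Euclid: 282828 = 113·2499 + 441; 2499 = 5·441 + 294; 441 = 1·294 + 147; 294 = 2·147 + 0. Last nonzero remainder: 147.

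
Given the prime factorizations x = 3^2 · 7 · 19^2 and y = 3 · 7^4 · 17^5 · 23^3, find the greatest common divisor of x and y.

min exponent per shared prime: 3 · 7 = 21

21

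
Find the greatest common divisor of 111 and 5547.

3

Euclid: 5547 = 49·111 + 108; 111 = 1·108 + 3; 108 = 36·3 + 0. Last nonzero remainder: 3.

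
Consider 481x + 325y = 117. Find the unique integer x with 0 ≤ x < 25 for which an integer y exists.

7

gcd(481, 325) = 13 (Euclid: 481 = 1·325 + 156; 325 = 2·156 + 13; 156 = 12·13 + 0), and 13 | 117.
Extended Euclid: 481·(-2) + 325·(3) = 13. Scale by 9: x₀ = -18.
General solution x = x₀ + 25t; reducing mod 25 gives x = 7 (and y = -10).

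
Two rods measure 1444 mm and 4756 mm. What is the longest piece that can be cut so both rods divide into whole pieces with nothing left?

4

1444 = 2² · 19²
4756 = 2² · 29 · 41
Common: 2² = 4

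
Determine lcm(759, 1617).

gcd first: 1617 = 2·759 + 99; 759 = 7·99 + 66; 99 = 1·66 + 33; 66 = 2·33 + 0 → gcd = 33
lcm = 759·1617/gcd = 1227303/33 = 37191

37191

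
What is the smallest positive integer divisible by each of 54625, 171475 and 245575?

10195046125

lcm(54625, 171475) = 54625·171475/gcd = 9366821875/475 = 19719625
lcm(19719625, 245575) = 19719625·245575/gcd = 4842646909375/475 = 10195046125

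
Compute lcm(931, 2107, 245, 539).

2201815

lcm(931, 2107) = 931·2107/gcd = 1961617/49 = 40033
lcm(40033, 245) = 40033·245/gcd = 9808085/49 = 200165
lcm(200165, 539) = 200165·539/gcd = 107888935/49 = 2201815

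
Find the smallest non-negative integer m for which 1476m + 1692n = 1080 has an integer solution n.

42

Reduce mod 1692: 1476m ≡ 1080 (mod 1692). With g = gcd(1476, 1692) = 36 dividing 1080, divide through: 41m ≡ 30 (mod 47).
Since gcd(41, 47) = 1, m ≡ 30·(41)⁻¹ ≡ 42 (mod 47). Smallest non-negative: 42.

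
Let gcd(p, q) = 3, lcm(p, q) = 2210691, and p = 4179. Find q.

1587

p·q = gcd·lcm = 3·2210691 = 6632073, so q = 6632073/4179 = 1587.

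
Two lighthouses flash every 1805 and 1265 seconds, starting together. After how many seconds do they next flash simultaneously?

456665

gcd first: 1805 = 1·1265 + 540; 1265 = 2·540 + 185; 540 = 2·185 + 170; 185 = 1·170 + 15; 170 = 11·15 + 5; 15 = 3·5 + 0 → gcd = 5
lcm = 1805·1265/gcd = 2283325/5 = 456665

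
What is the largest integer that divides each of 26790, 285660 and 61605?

gcd(26790, 285660): 285660 = 10·26790 + 17760; 26790 = 1·17760 + 9030; 17760 = 1·9030 + 8730; 9030 = 1·8730 + 300; 8730 = 29·300 + 30; 300 = 10·30 + 0 → 30
gcd(30, 61605): 61605 = 2053·30 + 15; 30 = 2·15 + 0 → 15

15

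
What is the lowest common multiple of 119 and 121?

119 = 7 · 17; 121 = 11²
max exponents: 7 · 11² · 17 = 14399

14399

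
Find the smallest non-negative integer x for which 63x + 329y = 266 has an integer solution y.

Euclid: 329 = 5·63 + 14; 63 = 4·14 + 7; 14 = 2·7 + 0 → gcd = 7; 266 = 7·38.
Back-substitution yields 63·(21) + 329·(-4) = 7, so one solution is x = 21·38 = 798, y = -4·38 = -152.
Solutions in x differ by 329/7 = 47; the one in [0, 47) is 798 mod 47 = 46.

46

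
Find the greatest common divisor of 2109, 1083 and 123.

gcd(2109, 1083): 2109 = 1·1083 + 1026; 1083 = 1·1026 + 57; 1026 = 18·57 + 0 → 57
gcd(57, 123): 123 = 2·57 + 9; 57 = 6·9 + 3; 9 = 3·3 + 0 → 3

3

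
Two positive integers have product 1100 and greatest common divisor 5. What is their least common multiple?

gcd·lcm = product, so lcm = 1100/5 = 220.

220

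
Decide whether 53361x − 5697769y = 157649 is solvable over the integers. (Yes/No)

gcd(53361, 5697769): 5697769 = 106·53361 + 41503; 53361 = 1·41503 + 11858; 41503 = 3·11858 + 5929; 11858 = 2·5929 + 0 → 5929
5929 does not divide 157649, so a solution does not exist.

No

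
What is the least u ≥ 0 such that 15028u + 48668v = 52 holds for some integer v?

11746

gcd(15028, 48668) = 4 (Euclid: 48668 = 3·15028 + 3584; 15028 = 4·3584 + 692; 3584 = 5·692 + 124; 692 = 5·124 + 72; 124 = 1·72 + 52; 72 = 1·52 + 20; 52 = 2·20 + 12; 20 = 1·12 + 8; 12 = 1·8 + 4; 8 = 2·4 + 0), and 4 | 52.
Extended Euclid: 15028·(-4712) + 48668·(1455) = 4. Scale by 13: u₀ = -61256.
General solution u = u₀ + 12167t; reducing mod 12167 gives u = 11746 (and v = -3627).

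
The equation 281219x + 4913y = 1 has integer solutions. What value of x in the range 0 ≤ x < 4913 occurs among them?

Reduce mod 4913: 281219x ≡ 1 (mod 4913). With g = gcd(281219, 4913) = 1 dividing 1, divide through: 281219x ≡ 1 (mod 4913).
Since gcd(281219, 4913) = 1, x ≡ 1·(281219)⁻¹ ≡ 2982 (mod 4913). Smallest non-negative: 2982.

2982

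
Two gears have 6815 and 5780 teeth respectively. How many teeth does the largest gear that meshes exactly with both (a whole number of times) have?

6815 = 5 · 29 · 47
5780 = 2² · 5 · 17²
Common: 5 = 5

5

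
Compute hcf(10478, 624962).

338

Euclid: 624962 = 59·10478 + 6760; 10478 = 1·6760 + 3718; 6760 = 1·3718 + 3042; 3718 = 1·3042 + 676; 3042 = 4·676 + 338; 676 = 2·338 + 0. Last nonzero remainder: 338.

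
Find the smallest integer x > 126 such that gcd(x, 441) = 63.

Multiples of 63 above 126: 63·3, 63·4, … . Need the cofactor coprime to 441/63 = 7.
Checking s = 3, 4, … the first with gcd(s, 7) = 1 is s = 3, giving 189.

189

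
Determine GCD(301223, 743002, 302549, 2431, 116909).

221

301223 = 13 · 17 · 29 · 47; 743002 = 2 · 13 · 17 · 41²; 302549 = 13 · 17 · 37²; 2431 = 11 · 13 · 17; 116909 = 13 · 17 · 23²
gcd takes min exponent of each prime: 13 · 17 = 221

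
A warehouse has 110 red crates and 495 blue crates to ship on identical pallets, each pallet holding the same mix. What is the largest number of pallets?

55

Euclid: 495 = 4·110 + 55; 110 = 2·55 + 0. Last nonzero remainder: 55.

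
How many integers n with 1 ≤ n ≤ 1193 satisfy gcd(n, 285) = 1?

Prime factors of 285: 3, 5, 19. Count integers ≤ 1193 divisible by none of them.
By inclusion–exclusion: 1193 − ⌊1193/3⌋ − ⌊1193/5⌋ − ⌊1193/19⌋ + ⌊1193/15⌋ + ⌊1193/57⌋ + ⌊1193/95⌋ − ⌊1193/285⌋ = 603.

603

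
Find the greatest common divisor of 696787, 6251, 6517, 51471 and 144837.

696787 = 7 · 13² · 19 · 31; 6251 = 7 · 19 · 47; 6517 = 7³ · 19; 51471 = 3² · 7 · 19 · 43; 144837 = 3² · 7 · 11² · 19
gcd takes min exponent of each prime: 7 · 19 = 133

133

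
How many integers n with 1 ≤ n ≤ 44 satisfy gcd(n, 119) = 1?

36

119 = 7·17. Inclusion–exclusion on these primes:
44 − ⌊44/7⌋ − ⌊44/17⌋ + ⌊44/119⌋ = 36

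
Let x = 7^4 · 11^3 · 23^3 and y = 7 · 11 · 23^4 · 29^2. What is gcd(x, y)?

936859

min exponent per shared prime: 7 · 11 · 23^3 = 936859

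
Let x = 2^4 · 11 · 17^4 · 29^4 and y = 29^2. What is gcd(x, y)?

min exponent per shared prime: 29^2 = 841

841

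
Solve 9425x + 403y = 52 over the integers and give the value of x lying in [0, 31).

Reduce mod 403: 9425x ≡ 52 (mod 403). With g = gcd(9425, 403) = 13 dividing 52, divide through: 725x ≡ 4 (mod 31).
Since gcd(725, 31) = 1, x ≡ 4·(725)⁻¹ ≡ 21 (mod 31). Smallest non-negative: 21.

21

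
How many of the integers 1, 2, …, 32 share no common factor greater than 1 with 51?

21

Prime factors of 51: 3, 17. Count integers ≤ 32 divisible by none of them.
By inclusion–exclusion: 32 − ⌊32/3⌋ − ⌊32/17⌋ + ⌊32/51⌋ = 21.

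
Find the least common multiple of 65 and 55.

65 = 5 · 13; 55 = 5 · 11
max exponents: 5 · 11 · 13 = 715

715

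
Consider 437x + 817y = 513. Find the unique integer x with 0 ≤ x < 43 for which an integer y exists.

Euclid: 817 = 1·437 + 380; 437 = 1·380 + 57; 380 = 6·57 + 38; 57 = 1·38 + 19; 38 = 2·19 + 0 → gcd = 19; 513 = 19·27.
Back-substitution yields 437·(15) + 817·(-8) = 19, so one solution is x = 15·27 = 405, y = -8·27 = -216.
Solutions in x differ by 817/19 = 43; the one in [0, 43) is 405 mod 43 = 18.

18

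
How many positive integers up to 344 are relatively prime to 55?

251

55 = 5·11. Inclusion–exclusion on these primes:
344 − ⌊344/5⌋ − ⌊344/11⌋ + ⌊344/55⌋ = 251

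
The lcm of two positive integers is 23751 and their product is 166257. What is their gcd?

gcd·lcm = product, so gcd = 166257/23751 = 7.

7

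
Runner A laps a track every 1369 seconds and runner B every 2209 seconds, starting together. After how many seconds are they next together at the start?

3024121

1369 = 37²; 2209 = 47²
max exponents: 37² · 47² = 3024121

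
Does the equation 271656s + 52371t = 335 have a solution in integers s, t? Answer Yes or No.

gcd(271656, 52371): 271656 = 5·52371 + 9801; 52371 = 5·9801 + 3366; 9801 = 2·3366 + 3069; 3366 = 1·3069 + 297; 3069 = 10·297 + 99; 297 = 3·99 + 0 → 99
99 does not divide 335, so a solution does not exist.

No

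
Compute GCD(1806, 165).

Euclid: 1806 = 10·165 + 156; 165 = 1·156 + 9; 156 = 17·9 + 3; 9 = 3·3 + 0. Last nonzero remainder: 3.

3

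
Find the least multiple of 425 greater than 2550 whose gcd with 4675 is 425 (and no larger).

2975

4675 = 425·11. Any m with gcd(m, 4675) = 425 is a multiple of 425, say 425s, with s coprime to 11.
Need s > 2550/425, so s ≥ 7. First s ≥ 7 with gcd(s, 11) = 1 is s = 7. Thus m = 425·7 = 2975.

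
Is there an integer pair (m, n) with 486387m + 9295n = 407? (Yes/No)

Yes

gcd(486387, 9295): 486387 = 52·9295 + 3047; 9295 = 3·3047 + 154; 3047 = 19·154 + 121; 154 = 1·121 + 33; 121 = 3·33 + 22; 33 = 1·22 + 11; 22 = 2·11 + 0 → 11
11 divides 407, so a solution exists.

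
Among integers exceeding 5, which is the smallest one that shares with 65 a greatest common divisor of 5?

gcd(k, 65) = 5 forces 5 | k; write k = 5s. Then gcd(5s, 5·13) = 5·gcd(s, 13), so need gcd(s, 13) = 1.
5s > 5 gives s ≥ 2. The least s ≥ 2 coprime to 13 is 2, so k = 5·2 = 10.

10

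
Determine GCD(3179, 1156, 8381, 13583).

gcd(3179, 1156): 3179 = 2·1156 + 867; 1156 = 1·867 + 289; 867 = 3·289 + 0 → 289
gcd(289, 8381): 8381 = 29·289 + 0 → 289
gcd(289, 13583): 13583 = 47·289 + 0 → 289

289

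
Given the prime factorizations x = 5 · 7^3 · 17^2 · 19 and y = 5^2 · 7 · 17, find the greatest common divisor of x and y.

595

min exponent per shared prime: 5 · 7 · 17 = 595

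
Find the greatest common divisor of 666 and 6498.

18

Euclid: 6498 = 9·666 + 504; 666 = 1·504 + 162; 504 = 3·162 + 18; 162 = 9·18 + 0. Last nonzero remainder: 18.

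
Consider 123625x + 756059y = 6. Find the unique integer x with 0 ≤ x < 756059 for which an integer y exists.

Reduce mod 756059: 123625x ≡ 6 (mod 756059). With g = gcd(123625, 756059) = 1 dividing 6, divide through: 123625x ≡ 6 (mod 756059).
Since gcd(123625, 756059) = 1, x ≡ 6·(123625)⁻¹ ≡ 241364 (mod 756059). Smallest non-negative: 241364.

241364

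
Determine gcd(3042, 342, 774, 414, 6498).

18

gcd(3042, 342): 3042 = 8·342 + 306; 342 = 1·306 + 36; 306 = 8·36 + 18; 36 = 2·18 + 0 → 18
gcd(18, 774): 774 = 43·18 + 0 → 18
gcd(18, 414): 414 = 23·18 + 0 → 18
gcd(18, 6498): 6498 = 361·18 + 0 → 18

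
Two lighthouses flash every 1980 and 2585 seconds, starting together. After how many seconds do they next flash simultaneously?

93060

gcd first: 2585 = 1·1980 + 605; 1980 = 3·605 + 165; 605 = 3·165 + 110; 165 = 1·110 + 55; 110 = 2·55 + 0 → gcd = 55
lcm = 1980·2585/gcd = 5118300/55 = 93060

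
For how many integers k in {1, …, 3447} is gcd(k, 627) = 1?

627 = 3·11·19. Inclusion–exclusion on these primes:
3447 − ⌊3447/3⌋ − ⌊3447/11⌋ − ⌊3447/19⌋ + ⌊3447/33⌋ + ⌊3447/57⌋ + ⌊3447/209⌋ − ⌊3447/627⌋ = 1979

1979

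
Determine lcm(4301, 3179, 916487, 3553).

lcm(4301, 3179) = 4301·3179/gcd = 13672879/187 = 73117
lcm(73117, 916487) = 73117·916487/gcd = 67010779979/187 = 358346417
lcm(358346417, 3553) = 358346417·3553/gcd = 1273204819601/187 = 6808581923

6808581923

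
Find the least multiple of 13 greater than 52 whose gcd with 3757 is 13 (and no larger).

65

gcd(t, 3757) = 13 forces 13 | t; write t = 13s. Then gcd(13s, 13·289) = 13·gcd(s, 289), so need gcd(s, 289) = 1.
13s > 52 gives s ≥ 5. The least s ≥ 5 coprime to 289 is 5, so t = 13·5 = 65.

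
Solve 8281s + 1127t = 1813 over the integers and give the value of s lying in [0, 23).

Euclid: 8281 = 7·1127 + 392; 1127 = 2·392 + 343; 392 = 1·343 + 49; 343 = 7·49 + 0 → gcd = 49; 1813 = 49·37.
Back-substitution yields 8281·(3) + 1127·(-22) = 49, so one solution is s = 3·37 = 111, t = -22·37 = -814.
Solutions in s differ by 1127/49 = 23; the one in [0, 23) is 111 mod 23 = 19.

19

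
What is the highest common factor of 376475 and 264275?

275

Euclid: 376475 = 1·264275 + 112200; 264275 = 2·112200 + 39875; 112200 = 2·39875 + 32450; 39875 = 1·32450 + 7425; 32450 = 4·7425 + 2750; 7425 = 2·2750 + 1925; 2750 = 1·1925 + 825; 1925 = 2·825 + 275; 825 = 3·275 + 0. Last nonzero remainder: 275.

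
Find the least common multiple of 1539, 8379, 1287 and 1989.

183324141

1539 = 3⁴ · 19; 8379 = 3² · 7² · 19; 1287 = 3² · 11 · 13; 1989 = 3² · 13 · 17
lcm takes max exponent of each prime: 3⁴ · 7² · 11 · 13 · 17 · 19 = 183324141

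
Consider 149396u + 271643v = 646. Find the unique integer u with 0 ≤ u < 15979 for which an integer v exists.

gcd(149396, 271643) = 17 (Euclid: 271643 = 1·149396 + 122247; 149396 = 1·122247 + 27149; 122247 = 4·27149 + 13651; 27149 = 1·13651 + 13498; 13651 = 1·13498 + 153; 13498 = 88·153 + 34; 153 = 4·34 + 17; 34 = 2·17 + 0), and 17 | 646.
Extended Euclid: 149396·(-7104) + 271643·(3907) = 17. Scale by 38: u₀ = -269952.
General solution u = u₀ + 15979t; reducing mod 15979 gives u = 1691 (and v = -930).

1691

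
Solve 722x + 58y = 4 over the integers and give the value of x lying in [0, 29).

18

Euclid: 722 = 12·58 + 26; 58 = 2·26 + 6; 26 = 4·6 + 2; 6 = 3·2 + 0 → gcd = 2; 4 = 2·2.
Back-substitution yields 722·(9) + 58·(-112) = 2, so one solution is x = 9·2 = 18, y = -112·2 = -224.
Solutions in x differ by 58/2 = 29; the one in [0, 29) is 18 mod 29 = 18.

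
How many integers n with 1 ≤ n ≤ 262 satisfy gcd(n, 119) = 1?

Prime factors of 119: 7, 17. Count integers ≤ 262 divisible by none of them.
By inclusion–exclusion: 262 − ⌊262/7⌋ − ⌊262/17⌋ + ⌊262/119⌋ = 212.

212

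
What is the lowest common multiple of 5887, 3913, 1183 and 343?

5887 = 7 · 29²; 3913 = 7 · 13 · 43; 1183 = 7 · 13²; 343 = 7³
lcm takes max exponent of each prime: 7³ · 13² · 29² · 43 = 2096260621

2096260621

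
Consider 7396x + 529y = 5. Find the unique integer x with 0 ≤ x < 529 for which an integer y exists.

264

Euclid: 7396 = 13·529 + 519; 529 = 1·519 + 10; 519 = 51·10 + 9; 10 = 1·9 + 1; 9 = 9·1 + 0 → gcd = 1; 5 = 1·5.
Back-substitution yields 7396·(-53) + 529·(741) = 1, so one solution is x = -53·5 = -265, y = 741·5 = 3705.
Solutions in x differ by 529/1 = 529; the one in [0, 529) is -265 mod 529 = 264.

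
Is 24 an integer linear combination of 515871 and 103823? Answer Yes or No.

Yes

gcd(515871, 103823): 515871 = 4·103823 + 100579; 103823 = 1·100579 + 3244; 100579 = 31·3244 + 15; 3244 = 216·15 + 4; 15 = 3·4 + 3; 4 = 1·3 + 1; 3 = 3·1 + 0 → 1
1 divides 24, so a solution exists.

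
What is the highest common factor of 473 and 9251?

11

Euclid: 9251 = 19·473 + 264; 473 = 1·264 + 209; 264 = 1·209 + 55; 209 = 3·55 + 44; 55 = 1·44 + 11; 44 = 4·11 + 0. Last nonzero remainder: 11.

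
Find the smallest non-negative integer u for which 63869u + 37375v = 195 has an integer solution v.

Euclid: 63869 = 1·37375 + 26494; 37375 = 1·26494 + 10881; 26494 = 2·10881 + 4732; 10881 = 2·4732 + 1417; 4732 = 3·1417 + 481; 1417 = 2·481 + 455; 481 = 1·455 + 26; 455 = 17·26 + 13; 26 = 2·13 + 0 → gcd = 13; 195 = 13·15.
Back-substitution yields 63869·(-1398) + 37375·(2389) = 13, so one solution is u = -1398·15 = -20970, v = 2389·15 = 35835.
Solutions in u differ by 37375/13 = 2875; the one in [0, 2875) is -20970 mod 2875 = 2030.

2030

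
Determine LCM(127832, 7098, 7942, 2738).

127832 = 2³ · 19 · 29²; 7098 = 2 · 3 · 7 · 13²; 7942 = 2 · 11 · 19²; 2738 = 2 · 37²
lcm takes max exponent of each prime: 2³ · 3 · 7 · 11 · 13² · 19² · 29² · 37² = 129806164415928

129806164415928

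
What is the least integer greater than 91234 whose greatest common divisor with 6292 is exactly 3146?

gcd(t, 6292) = 3146 forces 3146 | t; write t = 3146s. Then gcd(3146s, 3146·2) = 3146·gcd(s, 2), so need gcd(s, 2) = 1.
3146s > 91234 gives s ≥ 30. The least s ≥ 30 coprime to 2 is 31, so t = 3146·31 = 97526.

97526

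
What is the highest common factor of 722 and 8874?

722 = 2 · 19²
8874 = 2 · 3² · 17 · 29
Common: 2 = 2

2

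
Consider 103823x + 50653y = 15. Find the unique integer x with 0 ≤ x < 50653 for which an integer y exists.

43046

Euclid: 103823 = 2·50653 + 2517; 50653 = 20·2517 + 313; 2517 = 8·313 + 13; 313 = 24·13 + 1; 13 = 13·1 + 0 → gcd = 1; 15 = 1·15.
Back-substitution yields 103823·(-3884) + 50653·(7961) = 1, so one solution is x = -3884·15 = -58260, y = 7961·15 = 119415.
Solutions in x differ by 50653/1 = 50653; the one in [0, 50653) is -58260 mod 50653 = 43046.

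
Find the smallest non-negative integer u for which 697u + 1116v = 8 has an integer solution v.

1100

Reduce mod 1116: 697u ≡ 8 (mod 1116). With g = gcd(697, 1116) = 1 dividing 8, divide through: 697u ≡ 8 (mod 1116).
Since gcd(697, 1116) = 1, u ≡ 8·(697)⁻¹ ≡ 1100 (mod 1116). Smallest non-negative: 1100.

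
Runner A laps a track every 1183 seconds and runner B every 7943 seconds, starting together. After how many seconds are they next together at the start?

55601

1183 = 7 · 13²; 7943 = 13² · 47
max exponents: 7 · 13² · 47 = 55601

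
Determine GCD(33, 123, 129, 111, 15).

gcd(33, 123): 123 = 3·33 + 24; 33 = 1·24 + 9; 24 = 2·9 + 6; 9 = 1·6 + 3; 6 = 2·3 + 0 → 3
gcd(3, 129): 129 = 43·3 + 0 → 3
gcd(3, 111): 111 = 37·3 + 0 → 3
gcd(3, 15): 15 = 5·3 + 0 → 3

3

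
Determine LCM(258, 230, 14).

258 = 2 · 3 · 43; 230 = 2 · 5 · 23; 14 = 2 · 7
lcm takes max exponent of each prime: 2 · 3 · 5 · 7 · 23 · 43 = 207690

207690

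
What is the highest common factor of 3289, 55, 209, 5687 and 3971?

gcd(3289, 55): 3289 = 59·55 + 44; 55 = 1·44 + 11; 44 = 4·11 + 0 → 11
gcd(11, 209): 209 = 19·11 + 0 → 11
gcd(11, 5687): 5687 = 517·11 + 0 → 11
gcd(11, 3971): 3971 = 361·11 + 0 → 11

11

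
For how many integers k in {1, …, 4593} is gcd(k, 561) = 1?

2620

Prime factors of 561: 3, 11, 17. Count integers ≤ 4593 divisible by none of them.
By inclusion–exclusion: 4593 − ⌊4593/3⌋ − ⌊4593/11⌋ − ⌊4593/17⌋ + ⌊4593/33⌋ + ⌊4593/51⌋ + ⌊4593/187⌋ − ⌊4593/561⌋ = 2620.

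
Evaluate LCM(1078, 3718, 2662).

22044022

1078 = 2 · 7² · 11; 3718 = 2 · 11 · 13²; 2662 = 2 · 11³
lcm takes max exponent of each prime: 2 · 7² · 11³ · 13² = 22044022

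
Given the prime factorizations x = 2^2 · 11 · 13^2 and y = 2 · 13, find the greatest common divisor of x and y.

26

min exponent per shared prime: 2 · 13 = 26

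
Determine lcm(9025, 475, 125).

9025 = 5² · 19²; 475 = 5² · 19; 125 = 5³
lcm takes max exponent of each prime: 5³ · 19² = 45125

45125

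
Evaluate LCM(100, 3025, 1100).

100 = 2² · 5²; 3025 = 5² · 11²; 1100 = 2² · 5² · 11
lcm takes max exponent of each prime: 2² · 5² · 11² = 12100

12100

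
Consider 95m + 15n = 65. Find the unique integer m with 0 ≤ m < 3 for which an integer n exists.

Euclid: 95 = 6·15 + 5; 15 = 3·5 + 0 → gcd = 5; 65 = 5·13.
Back-substitution yields 95·(1) + 15·(-6) = 5, so one solution is m = 1·13 = 13, n = -6·13 = -78.
Solutions in m differ by 15/5 = 3; the one in [0, 3) is 13 mod 3 = 1.

1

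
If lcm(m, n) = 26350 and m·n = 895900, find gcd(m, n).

34

From gcd × lcm = mn: gcd = 895900 / 26350 = 34.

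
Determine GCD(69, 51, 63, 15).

3

gcd(69, 51): 69 = 1·51 + 18; 51 = 2·18 + 15; 18 = 1·15 + 3; 15 = 5·3 + 0 → 3
gcd(3, 63): 63 = 21·3 + 0 → 3
gcd(3, 15): 15 = 5·3 + 0 → 3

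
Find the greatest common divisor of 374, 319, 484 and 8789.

374 = 2 · 11 · 17; 319 = 11 · 29; 484 = 2² · 11²; 8789 = 11 · 17 · 47
gcd takes min exponent of each prime: 11 = 11

11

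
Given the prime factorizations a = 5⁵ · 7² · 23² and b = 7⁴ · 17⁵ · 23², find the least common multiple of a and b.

5635629848603125

max exponent per prime: 5⁵ · 7⁴ · 17⁵ · 23² = 5635629848603125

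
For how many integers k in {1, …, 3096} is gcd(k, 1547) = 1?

2306

1547 = 7·13·17. Inclusion–exclusion on these primes:
3096 − ⌊3096/7⌋ − ⌊3096/13⌋ − ⌊3096/17⌋ + ⌊3096/91⌋ + ⌊3096/119⌋ + ⌊3096/221⌋ − ⌊3096/1547⌋ = 2306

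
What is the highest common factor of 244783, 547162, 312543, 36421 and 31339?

847

244783 = 7 · 11² · 17²; 547162 = 2 · 7 · 11² · 17 · 19; 312543 = 3² · 7 · 11² · 41; 36421 = 7 · 11² · 43; 31339 = 7 · 11² · 37
gcd takes min exponent of each prime: 7 · 11² = 847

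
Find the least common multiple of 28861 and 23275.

721525

28861 = 7² · 19 · 31; 23275 = 5² · 7² · 19
max exponents: 5² · 7² · 19 · 31 = 721525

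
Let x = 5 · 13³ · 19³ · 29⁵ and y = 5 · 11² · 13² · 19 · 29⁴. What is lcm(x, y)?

186997682351672335

max exponent per prime: 5 · 11² · 13³ · 19³ · 29⁵ = 186997682351672335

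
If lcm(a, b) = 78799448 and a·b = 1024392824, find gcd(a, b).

13

From gcd × lcm = ab: gcd = 1024392824 / 78799448 = 13.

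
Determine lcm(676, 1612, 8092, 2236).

1822941484

676 = 2² · 13²; 1612 = 2² · 13 · 31; 8092 = 2² · 7 · 17²; 2236 = 2² · 13 · 43
lcm takes max exponent of each prime: 2² · 7 · 13² · 17² · 31 · 43 = 1822941484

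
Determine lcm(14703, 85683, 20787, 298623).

14703 = 3 · 13² · 29; 85683 = 3 · 13⁴; 20787 = 3 · 13² · 41; 298623 = 3 · 13² · 19 · 31
lcm takes max exponent of each prime: 3 · 13⁴ · 19 · 29 · 31 · 41 = 60005604243

60005604243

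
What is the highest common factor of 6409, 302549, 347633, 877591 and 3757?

221

gcd(6409, 302549): 302549 = 47·6409 + 1326; 6409 = 4·1326 + 1105; 1326 = 1·1105 + 221; 1105 = 5·221 + 0 → 221
gcd(221, 347633): 347633 = 1573·221 + 0 → 221
gcd(221, 877591): 877591 = 3971·221 + 0 → 221
gcd(221, 3757): 3757 = 17·221 + 0 → 221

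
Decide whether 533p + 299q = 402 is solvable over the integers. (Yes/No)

gcd(533, 299): 533 = 1·299 + 234; 299 = 1·234 + 65; 234 = 3·65 + 39; 65 = 1·39 + 26; 39 = 1·26 + 13; 26 = 2·13 + 0 → 13
13 does not divide 402, so a solution does not exist.

No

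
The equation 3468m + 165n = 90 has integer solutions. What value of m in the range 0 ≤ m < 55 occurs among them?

Euclid: 3468 = 21·165 + 3; 165 = 55·3 + 0 → gcd = 3; 90 = 3·30.
Back-substitution yields 3468·(1) + 165·(-21) = 3, so one solution is m = 1·30 = 30, n = -21·30 = -630.
Solutions in m differ by 165/3 = 55; the one in [0, 55) is 30 mod 55 = 30.

30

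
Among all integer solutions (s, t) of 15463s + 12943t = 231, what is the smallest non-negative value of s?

gcd(15463, 12943) = 7 (Euclid: 15463 = 1·12943 + 2520; 12943 = 5·2520 + 343; 2520 = 7·343 + 119; 343 = 2·119 + 105; 119 = 1·105 + 14; 105 = 7·14 + 7; 14 = 2·7 + 0), and 7 | 231.
Extended Euclid: 15463·(-868) + 12943·(1037) = 7. Scale by 33: s₀ = -28644.
General solution s = s₀ + 1849k; reducing mod 1849 gives s = 940 (and t = -1123).

940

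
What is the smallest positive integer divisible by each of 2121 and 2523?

gcd first: 2523 = 1·2121 + 402; 2121 = 5·402 + 111; 402 = 3·111 + 69; 111 = 1·69 + 42; 69 = 1·42 + 27; 42 = 1·27 + 15; 27 = 1·15 + 12; 15 = 1·12 + 3; 12 = 4·3 + 0 → gcd = 3
lcm = 2121·2523/gcd = 5351283/3 = 1783761

1783761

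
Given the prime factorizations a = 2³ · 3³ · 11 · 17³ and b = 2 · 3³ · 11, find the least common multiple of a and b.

max exponent per prime: 2³ · 3³ · 11 · 17³ = 11673288

11673288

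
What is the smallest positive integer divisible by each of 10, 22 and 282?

10 = 2 · 5; 22 = 2 · 11; 282 = 2 · 3 · 47
lcm takes max exponent of each prime: 2 · 3 · 5 · 11 · 47 = 15510

15510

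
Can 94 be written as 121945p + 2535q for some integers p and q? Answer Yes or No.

gcd(121945, 2535): 121945 = 48·2535 + 265; 2535 = 9·265 + 150; 265 = 1·150 + 115; 150 = 1·115 + 35; 115 = 3·35 + 10; 35 = 3·10 + 5; 10 = 2·5 + 0 → 5
5 does not divide 94, so a solution does not exist.

No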